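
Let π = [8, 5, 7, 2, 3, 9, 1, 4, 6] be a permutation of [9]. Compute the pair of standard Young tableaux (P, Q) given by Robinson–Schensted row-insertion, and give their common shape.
P = [1, 3, 4, 6] / [2, 7, 9] / [5] / [8];  Q = [1, 3, 6, 9] / [2, 5, 8] / [4] / [7];  common shape = (4, 3, 1, 1)

Row-insert the values π_1, π_2, … into P one at a time, bumping the leftmost entry strictly greater than the inserted value down to the next row. The recording tableau Q records, in position (i, j), the step at which that cell was added to P.
  Insert 8 (step 1): P = [8];  Q = [1]
  Insert 5 (step 2): P = [5] / [8];  Q = [1] / [2]
  Insert 7 (step 3): P = [5, 7] / [8];  Q = [1, 3] / [2]
  Insert 2 (step 4): P = [2, 7] / [5] / [8];  Q = [1, 3] / [2] / [4]
  Insert 3 (step 5): P = [2, 3] / [5, 7] / [8];  Q = [1, 3] / [2, 5] / [4]
  Insert 9 (step 6): P = [2, 3, 9] / [5, 7] / [8];  Q = [1, 3, 6] / [2, 5] / [4]
  Insert 1 (step 7): P = [1, 3, 9] / [2, 7] / [5] / [8];  Q = [1, 3, 6] / [2, 5] / [4] / [7]
  Insert 4 (step 8): P = [1, 3, 4] / [2, 7, 9] / [5] / [8];  Q = [1, 3, 6] / [2, 5, 8] / [4] / [7]
  Insert 6 (step 9): P = [1, 3, 4, 6] / [2, 7, 9] / [5] / [8];  Q = [1, 3, 6, 9] / [2, 5, 8] / [4] / [7]
Final shape: (4, 3, 1, 1).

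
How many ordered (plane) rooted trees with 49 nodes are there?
C_48 = 131327898242169365477991900

These ordered rooted trees are counted by the Catalan number C_n = (1/(n + 1)) · C(2n, n). For n = 48: C_48 = (1/49) · C(96, 48) = 6435067013866298908421603100/49 = 131327898242169365477991900.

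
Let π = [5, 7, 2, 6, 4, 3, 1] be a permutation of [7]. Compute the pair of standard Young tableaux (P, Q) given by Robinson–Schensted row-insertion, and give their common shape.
P = [1, 3] / [2, 6] / [4] / [5] / [7];  Q = [1, 2] / [3, 4] / [5] / [6] / [7];  common shape = (2, 2, 1, 1, 1)

Row-insert the values π_1, π_2, … into P one at a time, bumping the leftmost entry strictly greater than the inserted value down to the next row. The recording tableau Q records, in position (i, j), the step at which that cell was added to P.
  Insert 5 (step 1): P = [5];  Q = [1]
  Insert 7 (step 2): P = [5, 7];  Q = [1, 2]
  Insert 2 (step 3): P = [2, 7] / [5];  Q = [1, 2] / [3]
  Insert 6 (step 4): P = [2, 6] / [5, 7];  Q = [1, 2] / [3, 4]
  Insert 4 (step 5): P = [2, 4] / [5, 6] / [7];  Q = [1, 2] / [3, 4] / [5]
  Insert 3 (step 6): P = [2, 3] / [4, 6] / [5] / [7];  Q = [1, 2] / [3, 4] / [5] / [6]
  Insert 1 (step 7): P = [1, 3] / [2, 6] / [4] / [5] / [7];  Q = [1, 2] / [3, 4] / [5] / [6] / [7]
Final shape: (2, 2, 1, 1, 1).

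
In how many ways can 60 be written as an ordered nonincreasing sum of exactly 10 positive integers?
p(60, 10 parts) = 62740

Partitions of n into exactly k parts are in bijection with partitions of n − k into at most k parts (subtract 1 from each part). So p(60, exactly 10) = p(50, parts ≤ 10). Computing via the recurrence p(m, j) = p(m, j−1) + p(m−j, j) gives 62740.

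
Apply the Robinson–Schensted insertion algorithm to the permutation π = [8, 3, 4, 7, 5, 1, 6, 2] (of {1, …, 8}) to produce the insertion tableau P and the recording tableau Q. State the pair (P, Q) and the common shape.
P = [1, 2, 5, 6] / [3, 4] / [7] / [8];  Q = [1, 3, 4, 7] / [2, 8] / [5] / [6];  common shape = (4, 2, 1, 1)

Row-insert the values π_1, π_2, … into P one at a time, bumping the leftmost entry strictly greater than the inserted value down to the next row. The recording tableau Q records, in position (i, j), the step at which that cell was added to P.
  Insert 8 (step 1): P = [8];  Q = [1]
  Insert 3 (step 2): P = [3] / [8];  Q = [1] / [2]
  Insert 4 (step 3): P = [3, 4] / [8];  Q = [1, 3] / [2]
  Insert 7 (step 4): P = [3, 4, 7] / [8];  Q = [1, 3, 4] / [2]
  Insert 5 (step 5): P = [3, 4, 5] / [7] / [8];  Q = [1, 3, 4] / [2] / [5]
  Insert 1 (step 6): P = [1, 4, 5] / [3] / [7] / [8];  Q = [1, 3, 4] / [2] / [5] / [6]
  Insert 6 (step 7): P = [1, 4, 5, 6] / [3] / [7] / [8];  Q = [1, 3, 4, 7] / [2] / [5] / [6]
  Insert 2 (step 8): P = [1, 2, 5, 6] / [3, 4] / [7] / [8];  Q = [1, 3, 4, 7] / [2, 8] / [5] / [6]
Final shape: (4, 2, 1, 1).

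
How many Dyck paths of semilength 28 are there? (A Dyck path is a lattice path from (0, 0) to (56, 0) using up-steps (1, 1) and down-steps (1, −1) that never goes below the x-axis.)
C_28 = 263747951750360

These Dyck paths are counted by the Catalan number C_n = (1/(n + 1)) · C(2n, n). For n = 28: C_28 = (1/29) · C(56, 28) = 7648690600760440/29 = 263747951750360.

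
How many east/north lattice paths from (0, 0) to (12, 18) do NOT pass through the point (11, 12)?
Number of paths = 77028679

Total paths from (0, 0) to (12, 18): C(30, 12) = 86493225. Paths through (11, 12): (paths (0, 0) → (11, 12)) × (paths (11, 12) → (12, 18)) = C(23, 11) · C(7, 1) = 1352078 · 7 = 9464546. Avoidance count = 86493225 − 9464546 = 77028679.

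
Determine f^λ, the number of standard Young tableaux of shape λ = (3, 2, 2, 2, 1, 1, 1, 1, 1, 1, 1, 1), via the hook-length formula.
# SYT of shape (3, 2, 2, 2, 1, 1, 1, 1, 1, 1, 1, 1) = 15912

Hook-length formula: f^λ = n! / Π hook(c), product over all cells c of the Young diagram. For λ = (3, 2, 2, 2, 1, 1, 1, 1, 1, 1, 1, 1), n = 17 boxes. Hook lengths by row (left-to-right, top-to-bottom): [14, 5, 1]; [12, 3]; [11, 2]; [10, 1]; [8]; [7]; [6]; [5]; [4]; [3]; [2]; [1]. Product of hooks = 22353408000. So f^λ = 17! / 22353408000 = 355687428096000 / 22353408000 = 15912.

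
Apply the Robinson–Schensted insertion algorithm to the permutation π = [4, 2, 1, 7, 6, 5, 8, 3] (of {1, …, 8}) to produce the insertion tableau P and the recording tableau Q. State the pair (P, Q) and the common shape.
P = [1, 3, 8] / [2, 5] / [4, 6] / [7];  Q = [1, 4, 7] / [2, 5] / [3, 6] / [8];  common shape = (3, 2, 2, 1)

Row-insert the values π_1, π_2, … into P one at a time, bumping the leftmost entry strictly greater than the inserted value down to the next row. The recording tableau Q records, in position (i, j), the step at which that cell was added to P.
  Insert 4 (step 1): P = [4];  Q = [1]
  Insert 2 (step 2): P = [2] / [4];  Q = [1] / [2]
  Insert 1 (step 3): P = [1] / [2] / [4];  Q = [1] / [2] / [3]
  Insert 7 (step 4): P = [1, 7] / [2] / [4];  Q = [1, 4] / [2] / [3]
  Insert 6 (step 5): P = [1, 6] / [2, 7] / [4];  Q = [1, 4] / [2, 5] / [3]
  Insert 5 (step 6): P = [1, 5] / [2, 6] / [4, 7];  Q = [1, 4] / [2, 5] / [3, 6]
  Insert 8 (step 7): P = [1, 5, 8] / [2, 6] / [4, 7];  Q = [1, 4, 7] / [2, 5] / [3, 6]
  Insert 3 (step 8): P = [1, 3, 8] / [2, 5] / [4, 6] / [7];  Q = [1, 4, 7] / [2, 5] / [3, 6] / [8]
Final shape: (3, 2, 2, 1).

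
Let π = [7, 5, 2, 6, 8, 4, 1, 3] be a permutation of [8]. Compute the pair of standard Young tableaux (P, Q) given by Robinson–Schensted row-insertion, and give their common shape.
P = [1, 3, 8] / [2, 4] / [5, 6] / [7];  Q = [1, 4, 5] / [2, 6] / [3, 8] / [7];  common shape = (3, 2, 2, 1)

Row-insert the values π_1, π_2, … into P one at a time, bumping the leftmost entry strictly greater than the inserted value down to the next row. The recording tableau Q records, in position (i, j), the step at which that cell was added to P.
  Insert 7 (step 1): P = [7];  Q = [1]
  Insert 5 (step 2): P = [5] / [7];  Q = [1] / [2]
  Insert 2 (step 3): P = [2] / [5] / [7];  Q = [1] / [2] / [3]
  Insert 6 (step 4): P = [2, 6] / [5] / [7];  Q = [1, 4] / [2] / [3]
  Insert 8 (step 5): P = [2, 6, 8] / [5] / [7];  Q = [1, 4, 5] / [2] / [3]
  Insert 4 (step 6): P = [2, 4, 8] / [5, 6] / [7];  Q = [1, 4, 5] / [2, 6] / [3]
  Insert 1 (step 7): P = [1, 4, 8] / [2, 6] / [5] / [7];  Q = [1, 4, 5] / [2, 6] / [3] / [7]
  Insert 3 (step 8): P = [1, 3, 8] / [2, 4] / [5, 6] / [7];  Q = [1, 4, 5] / [2, 6] / [3, 8] / [7]
Final shape: (3, 2, 2, 1).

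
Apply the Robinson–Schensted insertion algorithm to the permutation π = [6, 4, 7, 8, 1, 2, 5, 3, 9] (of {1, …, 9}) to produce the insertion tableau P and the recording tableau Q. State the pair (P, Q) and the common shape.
P = [1, 2, 3, 9] / [4, 5, 8] / [6, 7];  Q = [1, 3, 4, 9] / [2, 6, 7] / [5, 8];  common shape = (4, 3, 2)

Row-insert the values π_1, π_2, … into P one at a time, bumping the leftmost entry strictly greater than the inserted value down to the next row. The recording tableau Q records, in position (i, j), the step at which that cell was added to P.
  Insert 6 (step 1): P = [6];  Q = [1]
  Insert 4 (step 2): P = [4] / [6];  Q = [1] / [2]
  Insert 7 (step 3): P = [4, 7] / [6];  Q = [1, 3] / [2]
  Insert 8 (step 4): P = [4, 7, 8] / [6];  Q = [1, 3, 4] / [2]
  Insert 1 (step 5): P = [1, 7, 8] / [4] / [6];  Q = [1, 3, 4] / [2] / [5]
  Insert 2 (step 6): P = [1, 2, 8] / [4, 7] / [6];  Q = [1, 3, 4] / [2, 6] / [5]
  Insert 5 (step 7): P = [1, 2, 5] / [4, 7, 8] / [6];  Q = [1, 3, 4] / [2, 6, 7] / [5]
  Insert 3 (step 8): P = [1, 2, 3] / [4, 5, 8] / [6, 7];  Q = [1, 3, 4] / [2, 6, 7] / [5, 8]
  Insert 9 (step 9): P = [1, 2, 3, 9] / [4, 5, 8] / [6, 7];  Q = [1, 3, 4, 9] / [2, 6, 7] / [5, 8]
Final shape: (4, 3, 2).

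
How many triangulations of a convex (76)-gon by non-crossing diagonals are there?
C_74 = 311496878311103321137536291518809134027240

These polygon triangulations are counted by the Catalan number C_n = (1/(n + 1)) · C(2n, n). For n = 74: C_74 = (1/75) · C(148, 74) = 23362265873332749085315221863910685052043000/75 = 311496878311103321137536291518809134027240.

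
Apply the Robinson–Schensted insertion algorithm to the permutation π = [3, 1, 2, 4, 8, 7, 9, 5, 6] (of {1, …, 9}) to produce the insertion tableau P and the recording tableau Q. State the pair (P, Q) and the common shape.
P = [1, 2, 4, 5, 6] / [3, 7, 9] / [8];  Q = [1, 3, 4, 5, 7] / [2, 6, 9] / [8];  common shape = (5, 3, 1)

Row-insert the values π_1, π_2, … into P one at a time, bumping the leftmost entry strictly greater than the inserted value down to the next row. The recording tableau Q records, in position (i, j), the step at which that cell was added to P.
  Insert 3 (step 1): P = [3];  Q = [1]
  Insert 1 (step 2): P = [1] / [3];  Q = [1] / [2]
  Insert 2 (step 3): P = [1, 2] / [3];  Q = [1, 3] / [2]
  Insert 4 (step 4): P = [1, 2, 4] / [3];  Q = [1, 3, 4] / [2]
  Insert 8 (step 5): P = [1, 2, 4, 8] / [3];  Q = [1, 3, 4, 5] / [2]
  Insert 7 (step 6): P = [1, 2, 4, 7] / [3, 8];  Q = [1, 3, 4, 5] / [2, 6]
  Insert 9 (step 7): P = [1, 2, 4, 7, 9] / [3, 8];  Q = [1, 3, 4, 5, 7] / [2, 6]
  Insert 5 (step 8): P = [1, 2, 4, 5, 9] / [3, 7] / [8];  Q = [1, 3, 4, 5, 7] / [2, 6] / [8]
  Insert 6 (step 9): P = [1, 2, 4, 5, 6] / [3, 7, 9] / [8];  Q = [1, 3, 4, 5, 7] / [2, 6, 9] / [8]
Final shape: (5, 3, 1).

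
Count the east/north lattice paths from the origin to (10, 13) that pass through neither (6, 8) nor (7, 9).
Number of paths = 575498

Inclusion–exclusion. Total paths: C(23, 10) = 1144066. Through P₁: C(14, 6)·C(9, 4) = 378378. Through P₂: C(16, 7)·C(7, 3) = 400400. Since P₁ is strictly southwest of P₂, a monotone path through both must visit P₁ then P₂; paths through both = C(14, 6)·C(2, 1)·C(7, 3) = 210210. Avoid both = 1144066 − 378378 − 400400 + 210210 = 575498.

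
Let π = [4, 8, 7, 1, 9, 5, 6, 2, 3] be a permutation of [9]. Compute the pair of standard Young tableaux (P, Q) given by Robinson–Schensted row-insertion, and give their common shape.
P = [1, 2, 3] / [4, 5, 6] / [7, 9] / [8];  Q = [1, 2, 5] / [3, 6, 7] / [4, 9] / [8];  common shape = (3, 3, 2, 1)

Row-insert the values π_1, π_2, … into P one at a time, bumping the leftmost entry strictly greater than the inserted value down to the next row. The recording tableau Q records, in position (i, j), the step at which that cell was added to P.
  Insert 4 (step 1): P = [4];  Q = [1]
  Insert 8 (step 2): P = [4, 8];  Q = [1, 2]
  Insert 7 (step 3): P = [4, 7] / [8];  Q = [1, 2] / [3]
  Insert 1 (step 4): P = [1, 7] / [4] / [8];  Q = [1, 2] / [3] / [4]
  Insert 9 (step 5): P = [1, 7, 9] / [4] / [8];  Q = [1, 2, 5] / [3] / [4]
  Insert 5 (step 6): P = [1, 5, 9] / [4, 7] / [8];  Q = [1, 2, 5] / [3, 6] / [4]
  Insert 6 (step 7): P = [1, 5, 6] / [4, 7, 9] / [8];  Q = [1, 2, 5] / [3, 6, 7] / [4]
  Insert 2 (step 8): P = [1, 2, 6] / [4, 5, 9] / [7] / [8];  Q = [1, 2, 5] / [3, 6, 7] / [4] / [8]
  Insert 3 (step 9): P = [1, 2, 3] / [4, 5, 6] / [7, 9] / [8];  Q = [1, 2, 5] / [3, 6, 7] / [4, 9] / [8]
Final shape: (3, 3, 2, 1).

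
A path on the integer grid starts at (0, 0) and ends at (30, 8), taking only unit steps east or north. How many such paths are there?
Number of paths = 48903492

A monotone lattice path from (0, 0) to (30, 8) consists of 30 east steps and 8 north steps in some order, so it is determined by which 30 of the 38 steps are east. The count is C(38, 30) = 48903492.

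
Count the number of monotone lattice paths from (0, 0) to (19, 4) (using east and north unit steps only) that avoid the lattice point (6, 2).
Number of paths = 5915

Total paths from (0, 0) to (19, 4): C(23, 19) = 8855. Paths through (6, 2): (paths (0, 0) → (6, 2)) × (paths (6, 2) → (19, 4)) = C(8, 6) · C(15, 13) = 28 · 105 = 2940. Avoidance count = 8855 − 2940 = 5915.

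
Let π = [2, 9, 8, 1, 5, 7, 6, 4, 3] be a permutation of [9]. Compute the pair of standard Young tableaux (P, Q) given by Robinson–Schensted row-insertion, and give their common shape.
P = [1, 3, 6] / [2, 4] / [5] / [7] / [8] / [9];  Q = [1, 2, 6] / [3, 5] / [4] / [7] / [8] / [9];  common shape = (3, 2, 1, 1, 1, 1)

Row-insert the values π_1, π_2, … into P one at a time, bumping the leftmost entry strictly greater than the inserted value down to the next row. The recording tableau Q records, in position (i, j), the step at which that cell was added to P.
  Insert 2 (step 1): P = [2];  Q = [1]
  Insert 9 (step 2): P = [2, 9];  Q = [1, 2]
  Insert 8 (step 3): P = [2, 8] / [9];  Q = [1, 2] / [3]
  Insert 1 (step 4): P = [1, 8] / [2] / [9];  Q = [1, 2] / [3] / [4]
  Insert 5 (step 5): P = [1, 5] / [2, 8] / [9];  Q = [1, 2] / [3, 5] / [4]
  Insert 7 (step 6): P = [1, 5, 7] / [2, 8] / [9];  Q = [1, 2, 6] / [3, 5] / [4]
  Insert 6 (step 7): P = [1, 5, 6] / [2, 7] / [8] / [9];  Q = [1, 2, 6] / [3, 5] / [4] / [7]
  Insert 4 (step 8): P = [1, 4, 6] / [2, 5] / [7] / [8] / [9];  Q = [1, 2, 6] / [3, 5] / [4] / [7] / [8]
  Insert 3 (step 9): P = [1, 3, 6] / [2, 4] / [5] / [7] / [8] / [9];  Q = [1, 2, 6] / [3, 5] / [4] / [7] / [8] / [9]
Final shape: (3, 2, 1, 1, 1, 1).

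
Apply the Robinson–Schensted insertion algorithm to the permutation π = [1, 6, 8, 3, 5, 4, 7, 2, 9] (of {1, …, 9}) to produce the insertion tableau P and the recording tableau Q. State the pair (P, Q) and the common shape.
P = [1, 2, 4, 7, 9] / [3, 8] / [5] / [6];  Q = [1, 2, 3, 7, 9] / [4, 5] / [6] / [8];  common shape = (5, 2, 1, 1)

Row-insert the values π_1, π_2, … into P one at a time, bumping the leftmost entry strictly greater than the inserted value down to the next row. The recording tableau Q records, in position (i, j), the step at which that cell was added to P.
  Insert 1 (step 1): P = [1];  Q = [1]
  Insert 6 (step 2): P = [1, 6];  Q = [1, 2]
  Insert 8 (step 3): P = [1, 6, 8];  Q = [1, 2, 3]
  Insert 3 (step 4): P = [1, 3, 8] / [6];  Q = [1, 2, 3] / [4]
  Insert 5 (step 5): P = [1, 3, 5] / [6, 8];  Q = [1, 2, 3] / [4, 5]
  Insert 4 (step 6): P = [1, 3, 4] / [5, 8] / [6];  Q = [1, 2, 3] / [4, 5] / [6]
  Insert 7 (step 7): P = [1, 3, 4, 7] / [5, 8] / [6];  Q = [1, 2, 3, 7] / [4, 5] / [6]
  Insert 2 (step 8): P = [1, 2, 4, 7] / [3, 8] / [5] / [6];  Q = [1, 2, 3, 7] / [4, 5] / [6] / [8]
  Insert 9 (step 9): P = [1, 2, 4, 7, 9] / [3, 8] / [5] / [6];  Q = [1, 2, 3, 7, 9] / [4, 5] / [6] / [8]
Final shape: (5, 2, 1, 1).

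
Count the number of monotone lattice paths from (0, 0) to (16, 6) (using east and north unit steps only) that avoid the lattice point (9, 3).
Number of paths = 48213

Total paths from (0, 0) to (16, 6): C(22, 16) = 74613. Paths through (9, 3): (paths (0, 0) → (9, 3)) × (paths (9, 3) → (16, 6)) = C(12, 9) · C(10, 7) = 220 · 120 = 26400. Avoidance count = 74613 − 26400 = 48213.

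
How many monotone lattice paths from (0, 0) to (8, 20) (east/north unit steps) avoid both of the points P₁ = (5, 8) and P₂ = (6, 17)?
Number of paths = 1641750

Inclusion–exclusion. Total paths: C(28, 8) = 3108105. Through P₁: C(13, 5)·C(15, 3) = 585585. Through P₂: C(23, 6)·C(5, 2) = 1009470. Since P₁ is strictly southwest of P₂, a monotone path through both must visit P₁ then P₂; paths through both = C(13, 5)·C(10, 1)·C(5, 2) = 128700. Avoid both = 3108105 − 585585 − 1009470 + 128700 = 1641750.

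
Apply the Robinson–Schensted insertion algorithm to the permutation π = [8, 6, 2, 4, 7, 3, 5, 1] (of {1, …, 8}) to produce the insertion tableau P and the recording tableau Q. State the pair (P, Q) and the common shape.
P = [1, 3, 5] / [2, 7] / [4] / [6] / [8];  Q = [1, 4, 5] / [2, 7] / [3] / [6] / [8];  common shape = (3, 2, 1, 1, 1)

Row-insert the values π_1, π_2, … into P one at a time, bumping the leftmost entry strictly greater than the inserted value down to the next row. The recording tableau Q records, in position (i, j), the step at which that cell was added to P.
  Insert 8 (step 1): P = [8];  Q = [1]
  Insert 6 (step 2): P = [6] / [8];  Q = [1] / [2]
  Insert 2 (step 3): P = [2] / [6] / [8];  Q = [1] / [2] / [3]
  Insert 4 (step 4): P = [2, 4] / [6] / [8];  Q = [1, 4] / [2] / [3]
  Insert 7 (step 5): P = [2, 4, 7] / [6] / [8];  Q = [1, 4, 5] / [2] / [3]
  Insert 3 (step 6): P = [2, 3, 7] / [4] / [6] / [8];  Q = [1, 4, 5] / [2] / [3] / [6]
  Insert 5 (step 7): P = [2, 3, 5] / [4, 7] / [6] / [8];  Q = [1, 4, 5] / [2, 7] / [3] / [6]
  Insert 1 (step 8): P = [1, 3, 5] / [2, 7] / [4] / [6] / [8];  Q = [1, 4, 5] / [2, 7] / [3] / [6] / [8]
Final shape: (3, 2, 1, 1, 1).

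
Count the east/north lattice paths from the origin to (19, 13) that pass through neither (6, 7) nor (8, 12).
Number of paths = 299735880

Inclusion–exclusion. Total paths: C(32, 19) = 347373600. Through P₁: C(13, 6)·C(19, 13) = 46558512. Through P₂: C(20, 8)·C(12, 11) = 1511640. Since P₁ is strictly southwest of P₂, a monotone path through both must visit P₁ then P₂; paths through both = C(13, 6)·C(7, 2)·C(12, 11) = 432432. Avoid both = 347373600 − 46558512 − 1511640 + 432432 = 299735880.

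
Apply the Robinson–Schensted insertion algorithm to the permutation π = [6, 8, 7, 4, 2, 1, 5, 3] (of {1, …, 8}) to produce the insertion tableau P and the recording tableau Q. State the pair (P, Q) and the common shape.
P = [1, 3] / [2, 5] / [4, 7] / [6] / [8];  Q = [1, 2] / [3, 7] / [4, 8] / [5] / [6];  common shape = (2, 2, 2, 1, 1)

Row-insert the values π_1, π_2, … into P one at a time, bumping the leftmost entry strictly greater than the inserted value down to the next row. The recording tableau Q records, in position (i, j), the step at which that cell was added to P.
  Insert 6 (step 1): P = [6];  Q = [1]
  Insert 8 (step 2): P = [6, 8];  Q = [1, 2]
  Insert 7 (step 3): P = [6, 7] / [8];  Q = [1, 2] / [3]
  Insert 4 (step 4): P = [4, 7] / [6] / [8];  Q = [1, 2] / [3] / [4]
  Insert 2 (step 5): P = [2, 7] / [4] / [6] / [8];  Q = [1, 2] / [3] / [4] / [5]
  Insert 1 (step 6): P = [1, 7] / [2] / [4] / [6] / [8];  Q = [1, 2] / [3] / [4] / [5] / [6]
  Insert 5 (step 7): P = [1, 5] / [2, 7] / [4] / [6] / [8];  Q = [1, 2] / [3, 7] / [4] / [5] / [6]
  Insert 3 (step 8): P = [1, 3] / [2, 5] / [4, 7] / [6] / [8];  Q = [1, 2] / [3, 7] / [4, 8] / [5] / [6]
Final shape: (2, 2, 2, 1, 1).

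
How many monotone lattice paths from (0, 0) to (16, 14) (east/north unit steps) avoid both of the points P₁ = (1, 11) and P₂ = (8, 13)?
Number of paths = 143585361

Inclusion–exclusion. Total paths: C(30, 16) = 145422675. Through P₁: C(12, 1)·C(18, 15) = 9792. Through P₂: C(21, 8)·C(9, 8) = 1831410. Since P₁ is strictly southwest of P₂, a monotone path through both must visit P₁ then P₂; paths through both = C(12, 1)·C(9, 7)·C(9, 8) = 3888. Avoid both = 145422675 − 9792 − 1831410 + 3888 = 143585361.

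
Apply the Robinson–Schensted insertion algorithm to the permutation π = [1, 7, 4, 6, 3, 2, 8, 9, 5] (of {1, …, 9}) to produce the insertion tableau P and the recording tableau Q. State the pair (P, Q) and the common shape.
P = [1, 2, 5, 8, 9] / [3, 6] / [4] / [7];  Q = [1, 2, 4, 7, 8] / [3, 9] / [5] / [6];  common shape = (5, 2, 1, 1)

Row-insert the values π_1, π_2, … into P one at a time, bumping the leftmost entry strictly greater than the inserted value down to the next row. The recording tableau Q records, in position (i, j), the step at which that cell was added to P.
  Insert 1 (step 1): P = [1];  Q = [1]
  Insert 7 (step 2): P = [1, 7];  Q = [1, 2]
  Insert 4 (step 3): P = [1, 4] / [7];  Q = [1, 2] / [3]
  Insert 6 (step 4): P = [1, 4, 6] / [7];  Q = [1, 2, 4] / [3]
  Insert 3 (step 5): P = [1, 3, 6] / [4] / [7];  Q = [1, 2, 4] / [3] / [5]
  Insert 2 (step 6): P = [1, 2, 6] / [3] / [4] / [7];  Q = [1, 2, 4] / [3] / [5] / [6]
  Insert 8 (step 7): P = [1, 2, 6, 8] / [3] / [4] / [7];  Q = [1, 2, 4, 7] / [3] / [5] / [6]
  Insert 9 (step 8): P = [1, 2, 6, 8, 9] / [3] / [4] / [7];  Q = [1, 2, 4, 7, 8] / [3] / [5] / [6]
  Insert 5 (step 9): P = [1, 2, 5, 8, 9] / [3, 6] / [4] / [7];  Q = [1, 2, 4, 7, 8] / [3, 9] / [5] / [6]
Final shape: (5, 2, 1, 1).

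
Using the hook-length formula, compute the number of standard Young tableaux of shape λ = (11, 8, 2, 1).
# SYT of shape (11, 8, 2, 1) = 42678636

Hook-length formula: f^λ = n! / Π hook(c), product over all cells c of the Young diagram. For λ = (11, 8, 2, 1), n = 22 boxes. Hook lengths by row (left-to-right, top-to-bottom): [14, 12, 10, 9, 8, 7, 6, 5, 3, 2, 1]; [10, 8, 6, 5, 4, 3, 2, 1]; [3, 1]; [1]. Product of hooks = 26336378880000. So f^λ = 22! / 26336378880000 = 1124000727777607680000 / 26336378880000 = 42678636.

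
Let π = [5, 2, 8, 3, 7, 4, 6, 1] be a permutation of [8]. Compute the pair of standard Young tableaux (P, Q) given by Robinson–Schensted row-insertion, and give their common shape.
P = [1, 3, 4, 6] / [2, 7] / [5] / [8];  Q = [1, 3, 5, 7] / [2, 4] / [6] / [8];  common shape = (4, 2, 1, 1)

Row-insert the values π_1, π_2, … into P one at a time, bumping the leftmost entry strictly greater than the inserted value down to the next row. The recording tableau Q records, in position (i, j), the step at which that cell was added to P.
  Insert 5 (step 1): P = [5];  Q = [1]
  Insert 2 (step 2): P = [2] / [5];  Q = [1] / [2]
  Insert 8 (step 3): P = [2, 8] / [5];  Q = [1, 3] / [2]
  Insert 3 (step 4): P = [2, 3] / [5, 8];  Q = [1, 3] / [2, 4]
  Insert 7 (step 5): P = [2, 3, 7] / [5, 8];  Q = [1, 3, 5] / [2, 4]
  Insert 4 (step 6): P = [2, 3, 4] / [5, 7] / [8];  Q = [1, 3, 5] / [2, 4] / [6]
  Insert 6 (step 7): P = [2, 3, 4, 6] / [5, 7] / [8];  Q = [1, 3, 5, 7] / [2, 4] / [6]
  Insert 1 (step 8): P = [1, 3, 4, 6] / [2, 7] / [5] / [8];  Q = [1, 3, 5, 7] / [2, 4] / [6] / [8]
Final shape: (4, 2, 1, 1).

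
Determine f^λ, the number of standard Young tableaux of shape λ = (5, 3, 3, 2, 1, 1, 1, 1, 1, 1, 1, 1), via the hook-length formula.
# SYT of shape (5, 3, 3, 2, 1, 1, 1, 1, 1, 1, 1, 1) = 30218265

Hook-length formula: f^λ = n! / Π hook(c), product over all cells c of the Young diagram. For λ = (5, 3, 3, 2, 1, 1, 1, 1, 1, 1, 1, 1), n = 21 boxes. Hook lengths by row (left-to-right, top-to-bottom): [16, 7, 5, 2, 1]; [13, 4, 2]; [12, 3, 1]; [10, 1]; [8]; [7]; [6]; [5]; [4]; [3]; [2]; [1]. Product of hooks = 1690730496000. So f^λ = 21! / 1690730496000 = 51090942171709440000 / 1690730496000 = 30218265.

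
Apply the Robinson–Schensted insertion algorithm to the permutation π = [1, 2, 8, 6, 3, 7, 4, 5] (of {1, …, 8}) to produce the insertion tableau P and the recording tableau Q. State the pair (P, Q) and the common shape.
P = [1, 2, 3, 4, 5] / [6, 7] / [8];  Q = [1, 2, 3, 6, 8] / [4, 7] / [5];  common shape = (5, 2, 1)

Row-insert the values π_1, π_2, … into P one at a time, bumping the leftmost entry strictly greater than the inserted value down to the next row. The recording tableau Q records, in position (i, j), the step at which that cell was added to P.
  Insert 1 (step 1): P = [1];  Q = [1]
  Insert 2 (step 2): P = [1, 2];  Q = [1, 2]
  Insert 8 (step 3): P = [1, 2, 8];  Q = [1, 2, 3]
  Insert 6 (step 4): P = [1, 2, 6] / [8];  Q = [1, 2, 3] / [4]
  Insert 3 (step 5): P = [1, 2, 3] / [6] / [8];  Q = [1, 2, 3] / [4] / [5]
  Insert 7 (step 6): P = [1, 2, 3, 7] / [6] / [8];  Q = [1, 2, 3, 6] / [4] / [5]
  Insert 4 (step 7): P = [1, 2, 3, 4] / [6, 7] / [8];  Q = [1, 2, 3, 6] / [4, 7] / [5]
  Insert 5 (step 8): P = [1, 2, 3, 4, 5] / [6, 7] / [8];  Q = [1, 2, 3, 6, 8] / [4, 7] / [5]
Final shape: (5, 2, 1).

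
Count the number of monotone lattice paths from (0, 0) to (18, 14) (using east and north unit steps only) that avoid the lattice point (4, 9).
Number of paths = 463121580

Total paths from (0, 0) to (18, 14): C(32, 18) = 471435600. Paths through (4, 9): (paths (0, 0) → (4, 9)) × (paths (4, 9) → (18, 14)) = C(13, 4) · C(19, 14) = 715 · 11628 = 8314020. Avoidance count = 471435600 − 8314020 = 463121580.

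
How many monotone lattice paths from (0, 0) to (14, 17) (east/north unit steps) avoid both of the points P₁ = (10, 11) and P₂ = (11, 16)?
Number of paths = 147425769

Inclusion–exclusion. Total paths: C(31, 14) = 265182525. Through P₁: C(21, 10)·C(10, 4) = 74070360. Through P₂: C(27, 11)·C(4, 3) = 52151580. Since P₁ is strictly southwest of P₂, a monotone path through both must visit P₁ then P₂; paths through both = C(21, 10)·C(6, 1)·C(4, 3) = 8465184. Avoid both = 265182525 − 74070360 − 52151580 + 8465184 = 147425769.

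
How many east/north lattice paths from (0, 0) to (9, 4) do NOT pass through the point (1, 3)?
Number of paths = 679

Total paths from (0, 0) to (9, 4): C(13, 9) = 715. Paths through (1, 3): (paths (0, 0) → (1, 3)) × (paths (1, 3) → (9, 4)) = C(4, 1) · C(9, 8) = 4 · 9 = 36. Avoidance count = 715 − 36 = 679.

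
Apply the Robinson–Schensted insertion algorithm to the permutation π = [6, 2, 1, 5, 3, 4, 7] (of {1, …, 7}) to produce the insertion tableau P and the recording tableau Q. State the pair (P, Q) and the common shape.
P = [1, 3, 4, 7] / [2, 5] / [6];  Q = [1, 4, 6, 7] / [2, 5] / [3];  common shape = (4, 2, 1)

Row-insert the values π_1, π_2, … into P one at a time, bumping the leftmost entry strictly greater than the inserted value down to the next row. The recording tableau Q records, in position (i, j), the step at which that cell was added to P.
  Insert 6 (step 1): P = [6];  Q = [1]
  Insert 2 (step 2): P = [2] / [6];  Q = [1] / [2]
  Insert 1 (step 3): P = [1] / [2] / [6];  Q = [1] / [2] / [3]
  Insert 5 (step 4): P = [1, 5] / [2] / [6];  Q = [1, 4] / [2] / [3]
  Insert 3 (step 5): P = [1, 3] / [2, 5] / [6];  Q = [1, 4] / [2, 5] / [3]
  Insert 4 (step 6): P = [1, 3, 4] / [2, 5] / [6];  Q = [1, 4, 6] / [2, 5] / [3]
  Insert 7 (step 7): P = [1, 3, 4, 7] / [2, 5] / [6];  Q = [1, 4, 6, 7] / [2, 5] / [3]
Final shape: (4, 2, 1).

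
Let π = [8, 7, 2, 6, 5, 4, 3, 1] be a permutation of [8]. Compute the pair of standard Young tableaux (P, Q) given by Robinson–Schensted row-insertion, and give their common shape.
P = [1, 3] / [2] / [4] / [5] / [6] / [7] / [8];  Q = [1, 4] / [2] / [3] / [5] / [6] / [7] / [8];  common shape = (2, 1, 1, 1, 1, 1, 1)

Row-insert the values π_1, π_2, … into P one at a time, bumping the leftmost entry strictly greater than the inserted value down to the next row. The recording tableau Q records, in position (i, j), the step at which that cell was added to P.
  Insert 8 (step 1): P = [8];  Q = [1]
  Insert 7 (step 2): P = [7] / [8];  Q = [1] / [2]
  Insert 2 (step 3): P = [2] / [7] / [8];  Q = [1] / [2] / [3]
  Insert 6 (step 4): P = [2, 6] / [7] / [8];  Q = [1, 4] / [2] / [3]
  Insert 5 (step 5): P = [2, 5] / [6] / [7] / [8];  Q = [1, 4] / [2] / [3] / [5]
  Insert 4 (step 6): P = [2, 4] / [5] / [6] / [7] / [8];  Q = [1, 4] / [2] / [3] / [5] / [6]
  Insert 3 (step 7): P = [2, 3] / [4] / [5] / [6] / [7] / [8];  Q = [1, 4] / [2] / [3] / [5] / [6] / [7]
  Insert 1 (step 8): P = [1, 3] / [2] / [4] / [5] / [6] / [7] / [8];  Q = [1, 4] / [2] / [3] / [5] / [6] / [7] / [8]
Final shape: (2, 1, 1, 1, 1, 1, 1).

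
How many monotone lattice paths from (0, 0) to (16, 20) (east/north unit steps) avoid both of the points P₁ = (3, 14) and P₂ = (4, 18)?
Number of paths = 7289066085

Inclusion–exclusion. Total paths: C(36, 16) = 7307872110. Through P₁: C(17, 3)·C(19, 13) = 18449760. Through P₂: C(22, 4)·C(14, 12) = 665665. Since P₁ is strictly southwest of P₂, a monotone path through both must visit P₁ then P₂; paths through both = C(17, 3)·C(5, 1)·C(14, 12) = 309400. Avoid both = 7307872110 − 18449760 − 665665 + 309400 = 7289066085.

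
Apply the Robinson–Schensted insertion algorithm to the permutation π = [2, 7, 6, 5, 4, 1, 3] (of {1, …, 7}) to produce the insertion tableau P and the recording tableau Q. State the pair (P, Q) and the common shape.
P = [1, 3] / [2, 4] / [5] / [6] / [7];  Q = [1, 2] / [3, 7] / [4] / [5] / [6];  common shape = (2, 2, 1, 1, 1)

Row-insert the values π_1, π_2, … into P one at a time, bumping the leftmost entry strictly greater than the inserted value down to the next row. The recording tableau Q records, in position (i, j), the step at which that cell was added to P.
  Insert 2 (step 1): P = [2];  Q = [1]
  Insert 7 (step 2): P = [2, 7];  Q = [1, 2]
  Insert 6 (step 3): P = [2, 6] / [7];  Q = [1, 2] / [3]
  Insert 5 (step 4): P = [2, 5] / [6] / [7];  Q = [1, 2] / [3] / [4]
  Insert 4 (step 5): P = [2, 4] / [5] / [6] / [7];  Q = [1, 2] / [3] / [4] / [5]
  Insert 1 (step 6): P = [1, 4] / [2] / [5] / [6] / [7];  Q = [1, 2] / [3] / [4] / [5] / [6]
  Insert 3 (step 7): P = [1, 3] / [2, 4] / [5] / [6] / [7];  Q = [1, 2] / [3, 7] / [4] / [5] / [6]
Final shape: (2, 2, 1, 1, 1).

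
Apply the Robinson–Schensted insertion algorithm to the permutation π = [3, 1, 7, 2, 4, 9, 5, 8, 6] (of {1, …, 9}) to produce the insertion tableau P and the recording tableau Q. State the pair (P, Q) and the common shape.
P = [1, 2, 4, 5, 6] / [3, 7, 8] / [9];  Q = [1, 3, 5, 6, 8] / [2, 4, 7] / [9];  common shape = (5, 3, 1)

Row-insert the values π_1, π_2, … into P one at a time, bumping the leftmost entry strictly greater than the inserted value down to the next row. The recording tableau Q records, in position (i, j), the step at which that cell was added to P.
  Insert 3 (step 1): P = [3];  Q = [1]
  Insert 1 (step 2): P = [1] / [3];  Q = [1] / [2]
  Insert 7 (step 3): P = [1, 7] / [3];  Q = [1, 3] / [2]
  Insert 2 (step 4): P = [1, 2] / [3, 7];  Q = [1, 3] / [2, 4]
  Insert 4 (step 5): P = [1, 2, 4] / [3, 7];  Q = [1, 3, 5] / [2, 4]
  Insert 9 (step 6): P = [1, 2, 4, 9] / [3, 7];  Q = [1, 3, 5, 6] / [2, 4]
  Insert 5 (step 7): P = [1, 2, 4, 5] / [3, 7, 9];  Q = [1, 3, 5, 6] / [2, 4, 7]
  Insert 8 (step 8): P = [1, 2, 4, 5, 8] / [3, 7, 9];  Q = [1, 3, 5, 6, 8] / [2, 4, 7]
  Insert 6 (step 9): P = [1, 2, 4, 5, 6] / [3, 7, 8] / [9];  Q = [1, 3, 5, 6, 8] / [2, 4, 7] / [9]
Final shape: (5, 3, 1).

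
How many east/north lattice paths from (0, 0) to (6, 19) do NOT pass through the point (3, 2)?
Number of paths = 165700

Total paths from (0, 0) to (6, 19): C(25, 6) = 177100. Paths through (3, 2): (paths (0, 0) → (3, 2)) × (paths (3, 2) → (6, 19)) = C(5, 3) · C(20, 3) = 10 · 1140 = 11400. Avoidance count = 177100 − 11400 = 165700.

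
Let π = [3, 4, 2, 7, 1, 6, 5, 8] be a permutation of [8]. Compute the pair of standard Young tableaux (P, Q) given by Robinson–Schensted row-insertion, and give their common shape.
P = [1, 4, 5, 8] / [2, 6] / [3, 7];  Q = [1, 2, 4, 8] / [3, 6] / [5, 7];  common shape = (4, 2, 2)

Row-insert the values π_1, π_2, … into P one at a time, bumping the leftmost entry strictly greater than the inserted value down to the next row. The recording tableau Q records, in position (i, j), the step at which that cell was added to P.
  Insert 3 (step 1): P = [3];  Q = [1]
  Insert 4 (step 2): P = [3, 4];  Q = [1, 2]
  Insert 2 (step 3): P = [2, 4] / [3];  Q = [1, 2] / [3]
  Insert 7 (step 4): P = [2, 4, 7] / [3];  Q = [1, 2, 4] / [3]
  Insert 1 (step 5): P = [1, 4, 7] / [2] / [3];  Q = [1, 2, 4] / [3] / [5]
  Insert 6 (step 6): P = [1, 4, 6] / [2, 7] / [3];  Q = [1, 2, 4] / [3, 6] / [5]
  Insert 5 (step 7): P = [1, 4, 5] / [2, 6] / [3, 7];  Q = [1, 2, 4] / [3, 6] / [5, 7]
  Insert 8 (step 8): P = [1, 4, 5, 8] / [2, 6] / [3, 7];  Q = [1, 2, 4, 8] / [3, 6] / [5, 7]
Final shape: (4, 2, 2).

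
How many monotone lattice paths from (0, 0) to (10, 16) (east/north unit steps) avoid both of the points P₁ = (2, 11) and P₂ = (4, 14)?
Number of paths = 5147509

Inclusion–exclusion. Total paths: C(26, 10) = 5311735. Through P₁: C(13, 2)·C(13, 8) = 100386. Through P₂: C(18, 4)·C(8, 6) = 85680. Since P₁ is strictly southwest of P₂, a monotone path through both must visit P₁ then P₂; paths through both = C(13, 2)·C(5, 2)·C(8, 6) = 21840. Avoid both = 5311735 − 100386 − 85680 + 21840 = 5147509.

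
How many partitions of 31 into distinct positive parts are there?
q(31) = 340

A partition into distinct parts is a strictly decreasing sequence summing to n. The recurrence d(n, m) = d(n, m−1) + d(n−m, m−1) (use part m at most once) with q(n) = d(n, n) gives q(31) = 340. (Euler's theorem: # distinct-part partitions = # odd-part partitions.)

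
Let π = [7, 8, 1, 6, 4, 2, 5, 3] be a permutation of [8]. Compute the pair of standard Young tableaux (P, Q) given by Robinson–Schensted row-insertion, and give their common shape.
P = [1, 2, 3] / [4, 5] / [6, 8] / [7];  Q = [1, 2, 7] / [3, 4] / [5, 8] / [6];  common shape = (3, 2, 2, 1)

Row-insert the values π_1, π_2, … into P one at a time, bumping the leftmost entry strictly greater than the inserted value down to the next row. The recording tableau Q records, in position (i, j), the step at which that cell was added to P.
  Insert 7 (step 1): P = [7];  Q = [1]
  Insert 8 (step 2): P = [7, 8];  Q = [1, 2]
  Insert 1 (step 3): P = [1, 8] / [7];  Q = [1, 2] / [3]
  Insert 6 (step 4): P = [1, 6] / [7, 8];  Q = [1, 2] / [3, 4]
  Insert 4 (step 5): P = [1, 4] / [6, 8] / [7];  Q = [1, 2] / [3, 4] / [5]
  Insert 2 (step 6): P = [1, 2] / [4, 8] / [6] / [7];  Q = [1, 2] / [3, 4] / [5] / [6]
  Insert 5 (step 7): P = [1, 2, 5] / [4, 8] / [6] / [7];  Q = [1, 2, 7] / [3, 4] / [5] / [6]
  Insert 3 (step 8): P = [1, 2, 3] / [4, 5] / [6, 8] / [7];  Q = [1, 2, 7] / [3, 4] / [5, 8] / [6]
Final shape: (3, 2, 2, 1).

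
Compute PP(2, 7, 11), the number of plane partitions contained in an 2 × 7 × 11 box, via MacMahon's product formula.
PP(2, 7, 11) = 200443464

Evaluate the triple product over i = 1..2, j = 1..7, k = 1..11. The factors are (2/1) · (3/2) · (4/3) · (5/4) · (6/5) · (7/6) · (8/7) · (9/8) · … (154 factors total). The numerators and denominators telescope so the product is an integer; carrying out the multiplication exactly gives PP(2, 7, 11) = 200443464.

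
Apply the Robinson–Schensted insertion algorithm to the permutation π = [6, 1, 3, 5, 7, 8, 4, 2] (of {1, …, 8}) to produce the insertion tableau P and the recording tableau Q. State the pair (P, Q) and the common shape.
P = [1, 2, 4, 7, 8] / [3] / [5] / [6];  Q = [1, 3, 4, 5, 6] / [2] / [7] / [8];  common shape = (5, 1, 1, 1)

Row-insert the values π_1, π_2, … into P one at a time, bumping the leftmost entry strictly greater than the inserted value down to the next row. The recording tableau Q records, in position (i, j), the step at which that cell was added to P.
  Insert 6 (step 1): P = [6];  Q = [1]
  Insert 1 (step 2): P = [1] / [6];  Q = [1] / [2]
  Insert 3 (step 3): P = [1, 3] / [6];  Q = [1, 3] / [2]
  Insert 5 (step 4): P = [1, 3, 5] / [6];  Q = [1, 3, 4] / [2]
  Insert 7 (step 5): P = [1, 3, 5, 7] / [6];  Q = [1, 3, 4, 5] / [2]
  Insert 8 (step 6): P = [1, 3, 5, 7, 8] / [6];  Q = [1, 3, 4, 5, 6] / [2]
  Insert 4 (step 7): P = [1, 3, 4, 7, 8] / [5] / [6];  Q = [1, 3, 4, 5, 6] / [2] / [7]
  Insert 2 (step 8): P = [1, 2, 4, 7, 8] / [3] / [5] / [6];  Q = [1, 3, 4, 5, 6] / [2] / [7] / [8]
Final shape: (5, 1, 1, 1).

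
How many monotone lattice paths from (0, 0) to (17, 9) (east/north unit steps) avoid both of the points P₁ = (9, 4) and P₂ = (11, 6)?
Number of paths = 1525121

Inclusion–exclusion. Total paths: C(26, 17) = 3124550. Through P₁: C(13, 9)·C(13, 8) = 920205. Through P₂: C(17, 11)·C(9, 6) = 1039584. Since P₁ is strictly southwest of P₂, a monotone path through both must visit P₁ then P₂; paths through both = C(13, 9)·C(4, 2)·C(9, 6) = 360360. Avoid both = 3124550 − 920205 − 1039584 + 360360 = 1525121.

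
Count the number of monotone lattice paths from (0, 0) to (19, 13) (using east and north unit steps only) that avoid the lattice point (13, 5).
Number of paths = 321643896

Total paths from (0, 0) to (19, 13): C(32, 19) = 347373600. Paths through (13, 5): (paths (0, 0) → (13, 5)) × (paths (13, 5) → (19, 13)) = C(18, 13) · C(14, 6) = 8568 · 3003 = 25729704. Avoidance count = 347373600 − 25729704 = 321643896.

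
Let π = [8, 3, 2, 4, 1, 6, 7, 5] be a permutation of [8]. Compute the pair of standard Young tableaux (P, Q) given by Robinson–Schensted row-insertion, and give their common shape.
P = [1, 4, 5, 7] / [2, 6] / [3] / [8];  Q = [1, 4, 6, 7] / [2, 8] / [3] / [5];  common shape = (4, 2, 1, 1)

Row-insert the values π_1, π_2, … into P one at a time, bumping the leftmost entry strictly greater than the inserted value down to the next row. The recording tableau Q records, in position (i, j), the step at which that cell was added to P.
  Insert 8 (step 1): P = [8];  Q = [1]
  Insert 3 (step 2): P = [3] / [8];  Q = [1] / [2]
  Insert 2 (step 3): P = [2] / [3] / [8];  Q = [1] / [2] / [3]
  Insert 4 (step 4): P = [2, 4] / [3] / [8];  Q = [1, 4] / [2] / [3]
  Insert 1 (step 5): P = [1, 4] / [2] / [3] / [8];  Q = [1, 4] / [2] / [3] / [5]
  Insert 6 (step 6): P = [1, 4, 6] / [2] / [3] / [8];  Q = [1, 4, 6] / [2] / [3] / [5]
  Insert 7 (step 7): P = [1, 4, 6, 7] / [2] / [3] / [8];  Q = [1, 4, 6, 7] / [2] / [3] / [5]
  Insert 5 (step 8): P = [1, 4, 5, 7] / [2, 6] / [3] / [8];  Q = [1, 4, 6, 7] / [2, 8] / [3] / [5]
Final shape: (4, 2, 1, 1).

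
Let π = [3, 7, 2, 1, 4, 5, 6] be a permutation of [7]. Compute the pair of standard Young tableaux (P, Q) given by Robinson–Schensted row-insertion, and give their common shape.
P = [1, 4, 5, 6] / [2, 7] / [3];  Q = [1, 2, 6, 7] / [3, 5] / [4];  common shape = (4, 2, 1)

Row-insert the values π_1, π_2, … into P one at a time, bumping the leftmost entry strictly greater than the inserted value down to the next row. The recording tableau Q records, in position (i, j), the step at which that cell was added to P.
  Insert 3 (step 1): P = [3];  Q = [1]
  Insert 7 (step 2): P = [3, 7];  Q = [1, 2]
  Insert 2 (step 3): P = [2, 7] / [3];  Q = [1, 2] / [3]
  Insert 1 (step 4): P = [1, 7] / [2] / [3];  Q = [1, 2] / [3] / [4]
  Insert 4 (step 5): P = [1, 4] / [2, 7] / [3];  Q = [1, 2] / [3, 5] / [4]
  Insert 5 (step 6): P = [1, 4, 5] / [2, 7] / [3];  Q = [1, 2, 6] / [3, 5] / [4]
  Insert 6 (step 7): P = [1, 4, 5, 6] / [2, 7] / [3];  Q = [1, 2, 6, 7] / [3, 5] / [4]
Final shape: (4, 2, 1).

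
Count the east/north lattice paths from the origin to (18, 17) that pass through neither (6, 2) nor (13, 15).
Number of paths = 3310115970

Inclusion–exclusion. Total paths: C(35, 18) = 4537567650. Through P₁: C(8, 6)·C(27, 12) = 486748080. Through P₂: C(28, 13)·C(7, 5) = 786285360. Since P₁ is strictly southwest of P₂, a monotone path through both must visit P₁ then P₂; paths through both = C(8, 6)·C(20, 7)·C(7, 5) = 45581760. Avoid both = 4537567650 − 486748080 − 786285360 + 45581760 = 3310115970.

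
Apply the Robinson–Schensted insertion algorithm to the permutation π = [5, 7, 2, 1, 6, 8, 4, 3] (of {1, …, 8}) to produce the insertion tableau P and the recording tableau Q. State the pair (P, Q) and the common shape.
P = [1, 3, 8] / [2, 4] / [5, 6] / [7];  Q = [1, 2, 6] / [3, 5] / [4, 7] / [8];  common shape = (3, 2, 2, 1)

Row-insert the values π_1, π_2, … into P one at a time, bumping the leftmost entry strictly greater than the inserted value down to the next row. The recording tableau Q records, in position (i, j), the step at which that cell was added to P.
  Insert 5 (step 1): P = [5];  Q = [1]
  Insert 7 (step 2): P = [5, 7];  Q = [1, 2]
  Insert 2 (step 3): P = [2, 7] / [5];  Q = [1, 2] / [3]
  Insert 1 (step 4): P = [1, 7] / [2] / [5];  Q = [1, 2] / [3] / [4]
  Insert 6 (step 5): P = [1, 6] / [2, 7] / [5];  Q = [1, 2] / [3, 5] / [4]
  Insert 8 (step 6): P = [1, 6, 8] / [2, 7] / [5];  Q = [1, 2, 6] / [3, 5] / [4]
  Insert 4 (step 7): P = [1, 4, 8] / [2, 6] / [5, 7];  Q = [1, 2, 6] / [3, 5] / [4, 7]
  Insert 3 (step 8): P = [1, 3, 8] / [2, 4] / [5, 6] / [7];  Q = [1, 2, 6] / [3, 5] / [4, 7] / [8]
Final shape: (3, 2, 2, 1).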